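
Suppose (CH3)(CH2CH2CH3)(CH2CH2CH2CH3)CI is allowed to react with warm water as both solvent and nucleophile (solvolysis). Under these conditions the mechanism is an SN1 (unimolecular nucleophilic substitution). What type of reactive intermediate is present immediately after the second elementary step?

oxonium ion

Step 1: The C–I bond breaks with both electrons going to the iodide; I⁻ leaves and a tertiary carbocation remains.
Step 2: H2O donates an oxygen lone pair into the empty p orbital of the cation, giving a protonated alcohol (an oxonium ion).
After step 2 the species present is an oxonium ion.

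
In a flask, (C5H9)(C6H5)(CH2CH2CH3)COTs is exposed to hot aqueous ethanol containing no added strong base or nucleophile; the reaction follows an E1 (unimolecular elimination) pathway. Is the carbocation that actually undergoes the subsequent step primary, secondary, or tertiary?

tertiary

Step 1: The C–O bond breaks with both electrons going to the tosylate; TsO⁻ leaves and a tertiary carbocation remains.
No single 1,2-shift to an adjacent carbon would give a more-substituted cation, so no rearrangement occurs.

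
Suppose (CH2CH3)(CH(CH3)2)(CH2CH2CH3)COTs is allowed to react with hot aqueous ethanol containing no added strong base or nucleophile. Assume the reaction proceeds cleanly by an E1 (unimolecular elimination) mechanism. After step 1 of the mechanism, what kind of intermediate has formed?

tertiary carbocation

Step 1: Ionisation: the C–O σ-bond cleaves heterolytically; both bonding electrons depart with TsO⁻, leaving a tertiary carbocation at the α-carbon.
After step 1 the species present is a tertiary carbocation.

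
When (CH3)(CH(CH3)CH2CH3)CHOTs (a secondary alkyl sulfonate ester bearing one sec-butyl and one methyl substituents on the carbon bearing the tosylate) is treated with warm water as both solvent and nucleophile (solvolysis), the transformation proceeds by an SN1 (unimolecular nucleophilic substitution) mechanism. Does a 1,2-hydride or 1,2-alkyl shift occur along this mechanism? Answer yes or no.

The first-formed carbocation is secondary.
The adjacent sec-butyl carbon already bears 2 other carbon substituents and has a hydrogen to migrate; after a 1,2-hydride shift from that carbon the positive charge sits on a tertiary centre.
Tertiary is more stable than secondary, so the shift occurs.

yes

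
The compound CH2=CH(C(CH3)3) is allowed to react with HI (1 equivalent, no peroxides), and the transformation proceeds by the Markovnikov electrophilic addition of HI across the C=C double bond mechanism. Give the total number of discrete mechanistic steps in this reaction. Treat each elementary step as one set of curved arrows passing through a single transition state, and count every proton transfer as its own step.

Step 1: Electrophilic addition begins with the π(C=C) electrons forming a bond to the proton of HI. Following Markovnikov's rule, the resulting cation is secondary. The H–I bond breaks heterolytically, releasing I⁻.
Step 2: A 1,2-methyl shift from the adjacent tert-butyl carbon moves the positive charge from the secondary centre to an adjacent carbon, generating a more stable tertiary carbocation.
Step 3: I⁻ captures the cation: a lone pair on I⁻ fills the empty p orbital, producing the alkyl halide product.
Total: 3 elementary steps.

3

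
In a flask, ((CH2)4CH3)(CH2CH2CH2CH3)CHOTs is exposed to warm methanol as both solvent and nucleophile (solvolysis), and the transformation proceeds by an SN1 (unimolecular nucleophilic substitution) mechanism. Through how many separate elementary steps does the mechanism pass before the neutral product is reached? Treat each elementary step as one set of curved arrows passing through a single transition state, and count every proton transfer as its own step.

Step 1: The C–O bond breaks with both electrons going to the tosylate; TsO⁻ leaves and a secondary carbocation remains.
(No 1,2-shift: no single shift to an adjacent carbon would give a more stable cation.)
Step 2: CH3OH donates an oxygen lone pair into the empty p orbital of the cation, giving a protonated ether (an oxonium ion).
Step 3: A second solvent molecule removes the proton on oxygen, giving the neutral ether product.
Total: 3 elementary steps.

3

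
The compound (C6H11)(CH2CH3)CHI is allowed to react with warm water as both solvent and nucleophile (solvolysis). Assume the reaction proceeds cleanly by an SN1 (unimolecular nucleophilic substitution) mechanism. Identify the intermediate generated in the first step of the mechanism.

secondary carbocation

Step 1: Ionisation: the C–I σ-bond cleaves heterolytically; both bonding electrons depart with I⁻, leaving a secondary carbocation at the α-carbon.
After step 1 the species present is a secondary carbocation.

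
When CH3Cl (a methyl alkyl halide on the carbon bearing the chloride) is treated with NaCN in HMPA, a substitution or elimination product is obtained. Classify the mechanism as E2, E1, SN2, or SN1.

Conditions: a methyl substrate with a strong nucleophile in the polar aprotic solvent HMPA.
These conditions are the textbook signature of the SN2 pathway.
An unhindered substrate with a strong nucleophile in a polar aprotic solvent favours one-step backside displacement.

SN2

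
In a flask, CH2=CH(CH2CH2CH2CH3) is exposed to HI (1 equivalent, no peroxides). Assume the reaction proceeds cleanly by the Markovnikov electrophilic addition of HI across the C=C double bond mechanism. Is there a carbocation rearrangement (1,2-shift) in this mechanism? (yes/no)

no

The first-formed carbocation is secondary.
No single 1,2-shift to an adjacent carbon would produce a more-substituted cation than the one already present, so no rearrangement occurs.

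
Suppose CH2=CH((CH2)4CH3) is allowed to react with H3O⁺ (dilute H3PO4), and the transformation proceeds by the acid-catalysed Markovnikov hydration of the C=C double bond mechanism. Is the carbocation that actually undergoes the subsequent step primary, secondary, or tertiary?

Step 1: Protonation of the alkene by H3O⁺: the π bond acts as the nucleophile and picks up H⁺, giving the more stable (Markovnikov) secondary carbocation. H2O is released.
No single 1,2-shift to an adjacent carbon would give a more-substituted cation, so no rearrangement occurs.

secondary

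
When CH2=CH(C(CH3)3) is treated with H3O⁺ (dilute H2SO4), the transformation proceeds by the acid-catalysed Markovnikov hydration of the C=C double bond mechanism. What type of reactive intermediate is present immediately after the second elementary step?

tertiary carbocation

Step 1: Electrophilic addition begins with the π(C=C) electrons forming a bond to the proton of H3O⁺. Following Markovnikov's rule, the resulting cation is secondary. H2O is released.
Step 2: A methyl group with its bonding pair migrates from the adjacent tert-butyl carbon to the cationic centre — a 1,2-methyl shift — upgrading the secondary cation to a tertiary one.
After step 2 the species present is a tertiary carbocation.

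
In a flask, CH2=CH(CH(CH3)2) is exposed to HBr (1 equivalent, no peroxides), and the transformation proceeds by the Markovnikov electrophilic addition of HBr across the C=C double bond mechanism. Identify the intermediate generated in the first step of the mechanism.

secondary carbocation

Step 1: Protonation of the alkene by HBr: the π bond acts as the nucleophile and picks up H⁺, giving the more stable (Markovnikov) secondary carbocation. The H–Br bond breaks heterolytically, releasing Br⁻.
After step 1 the species present is a secondary carbocation.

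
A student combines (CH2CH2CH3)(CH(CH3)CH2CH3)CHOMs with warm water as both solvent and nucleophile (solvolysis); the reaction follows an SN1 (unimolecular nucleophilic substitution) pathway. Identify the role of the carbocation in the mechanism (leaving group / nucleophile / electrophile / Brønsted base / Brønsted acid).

electrophile

Step 3: A lone pair on the oxygen of H2O attacks the carbocation, forming a new C–O σ-bond and an oxonium ion.
The carbocation accepts an electron pair into an empty or π* orbital — it is the electrophile.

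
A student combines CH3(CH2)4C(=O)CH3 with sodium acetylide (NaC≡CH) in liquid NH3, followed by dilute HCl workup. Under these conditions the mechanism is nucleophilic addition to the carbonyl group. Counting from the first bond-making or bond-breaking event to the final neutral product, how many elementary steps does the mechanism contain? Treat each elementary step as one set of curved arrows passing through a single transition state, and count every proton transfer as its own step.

Step 1: HC≡C⁻ attacks the sp² carbonyl carbon; the C=O π bond breaks and the electrons end up as a lone pair on the alkoxide oxygen of the tetrahedral intermediate.
Step 2: The alkoxide picks up a proton during dilute HCl workup to yield a propargyl alcohol.
Total: 2 elementary steps.

2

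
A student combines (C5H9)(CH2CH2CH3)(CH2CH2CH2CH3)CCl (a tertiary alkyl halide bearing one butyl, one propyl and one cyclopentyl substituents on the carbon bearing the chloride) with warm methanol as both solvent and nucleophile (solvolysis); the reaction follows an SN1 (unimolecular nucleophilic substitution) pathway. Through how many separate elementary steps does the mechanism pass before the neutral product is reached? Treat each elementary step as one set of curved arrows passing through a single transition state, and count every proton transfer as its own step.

3

Step 1: Rate-determining heterolysis of the C–Cl bond gives Cl⁻ and a tertiary carbocation.
(No 1,2-shift: no single shift to an adjacent carbon would give a more stable cation.)
Step 2: A lone pair on the oxygen of CH3OH attacks the carbocation, forming a new C–O σ-bond and an oxonium ion.
Step 3: A second solvent molecule removes the proton on oxygen, giving the neutral ether product.
Total: 3 elementary steps.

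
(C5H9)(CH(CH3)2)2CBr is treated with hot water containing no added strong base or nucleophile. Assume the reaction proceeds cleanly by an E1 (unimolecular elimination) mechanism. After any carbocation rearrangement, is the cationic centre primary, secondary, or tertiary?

tertiary

Step 1: Unassisted departure of Br⁻ (taking the C–Br bonding pair) generates a tertiary carbocation.
No single 1,2-shift to an adjacent carbon would give a more-substituted cation, so no rearrangement occurs.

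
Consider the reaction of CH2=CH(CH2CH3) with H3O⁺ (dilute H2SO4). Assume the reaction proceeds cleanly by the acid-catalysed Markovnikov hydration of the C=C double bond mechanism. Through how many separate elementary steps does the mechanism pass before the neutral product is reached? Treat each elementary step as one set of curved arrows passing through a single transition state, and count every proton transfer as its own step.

Step 1: Protonation of the alkene by H3O⁺: the π bond acts as the nucleophile and picks up H⁺, giving the more stable (Markovnikov) secondary carbocation. H2O is released.
(No 1,2-shift: no single shift to an adjacent carbon would give a more stable cation.)
Step 2: Water acts as the nucleophile: an oxygen lone pair bonds to the cationic carbon, giving an oxonium-ion intermediate.
Step 3: Proton transfer from the O–H of the oxonium ion to H2O completes the catalytic cycle and yields the alcohol.
Total: 3 elementary steps.

3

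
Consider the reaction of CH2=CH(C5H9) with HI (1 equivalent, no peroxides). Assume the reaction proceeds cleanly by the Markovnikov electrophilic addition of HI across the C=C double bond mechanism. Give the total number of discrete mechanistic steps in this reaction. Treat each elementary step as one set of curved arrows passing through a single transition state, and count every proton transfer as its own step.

Step 1: Protonation of the alkene by HI: the π bond acts as the nucleophile and picks up H⁺, giving the more stable (Markovnikov) secondary carbocation. The H–I bond breaks heterolytically, releasing I⁻.
Step 2: A 1,2-hydride shift from the adjacent cyclopentyl carbon moves the positive charge from the secondary centre to an adjacent carbon, generating a more stable tertiary carbocation.
Step 3: The I⁻ anion donates a lone pair to the carbocation, forming the new C–I σ-bond and giving the neutral alkyl halide.
Total: 3 elementary steps.

3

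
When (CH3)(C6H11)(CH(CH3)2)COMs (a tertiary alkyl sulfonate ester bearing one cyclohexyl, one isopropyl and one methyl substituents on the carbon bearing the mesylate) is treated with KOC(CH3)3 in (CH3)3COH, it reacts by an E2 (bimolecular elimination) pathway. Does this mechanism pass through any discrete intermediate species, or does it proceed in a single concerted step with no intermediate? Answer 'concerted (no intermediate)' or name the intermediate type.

concerted (no intermediate)

In one step, (CH3)3CO⁻ pulls off a β-proton, the C–O bond cleaves, and a C=C double bond forms between the α- and β-carbons (E2, anti elimination).
All bond changes occur in one transition state; no discrete intermediate is formed.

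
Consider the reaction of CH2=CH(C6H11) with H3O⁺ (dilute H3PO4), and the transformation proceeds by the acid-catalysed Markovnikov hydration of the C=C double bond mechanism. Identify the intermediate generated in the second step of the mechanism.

Step 1: Electrophilic addition begins with the π(C=C) electrons forming a bond to the proton of H3O⁺. Following Markovnikov's rule, the resulting cation is secondary. H2O is released.
Step 2: A hydride (H with its bonding pair) migrates from the adjacent cyclohexyl carbon to the cationic centre — a 1,2-hydride shift — upgrading the secondary cation to a tertiary one.
After step 2 the species present is a tertiary carbocation.

tertiary carbocation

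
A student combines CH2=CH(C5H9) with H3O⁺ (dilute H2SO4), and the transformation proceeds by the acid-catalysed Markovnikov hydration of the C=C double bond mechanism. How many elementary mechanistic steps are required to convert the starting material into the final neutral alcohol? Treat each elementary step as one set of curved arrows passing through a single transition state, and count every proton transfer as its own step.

4

Step 1: The π electrons of the C=C bond attack a proton of H3O⁺; Markovnikov addition places the new C–H on the less-substituted alkene carbon, so the positive charge ends up on the more-substituted carbon — a secondary carbocation. H2O is released.
Step 2: Carbocation rearrangement: a 1,2-hydride shift from the adjacent cyclopentyl carbon converts the initially-formed secondary cation into the more stable tertiary cation.
Step 3: A lone pair on the oxygen of H2O attacks the carbocation, forming a C–O bond and an oxonium ion (a protonated alcohol).
Step 4: H2O removes a proton from the oxonium oxygen, regenerating H3O⁺ and giving the neutral alcohol.
Total: 4 elementary steps.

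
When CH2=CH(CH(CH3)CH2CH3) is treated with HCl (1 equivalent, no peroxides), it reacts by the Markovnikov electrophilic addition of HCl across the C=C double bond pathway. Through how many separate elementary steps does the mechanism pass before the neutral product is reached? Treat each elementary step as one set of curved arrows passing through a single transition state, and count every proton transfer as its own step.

3

Step 1: Electrophilic addition begins with the π(C=C) electrons forming a bond to the proton of HCl. Following Markovnikov's rule, the resulting cation is secondary. The H–Cl bond breaks heterolytically, releasing Cl⁻.
Step 2: Carbocation rearrangement: a 1,2-hydride shift from the adjacent sec-butyl carbon converts the initially-formed secondary cation into the more stable tertiary cation.
Step 3: Nucleophilic attack by Cl⁻ on the carbocation completes the addition, giving R–Cl.
Total: 3 elementary steps.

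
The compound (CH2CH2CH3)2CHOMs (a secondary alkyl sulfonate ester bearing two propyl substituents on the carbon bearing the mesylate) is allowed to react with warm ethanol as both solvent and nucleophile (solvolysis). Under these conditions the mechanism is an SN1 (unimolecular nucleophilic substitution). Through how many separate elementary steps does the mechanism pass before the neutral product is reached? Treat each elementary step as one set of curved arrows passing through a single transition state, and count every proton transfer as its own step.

3

Step 1: Ionisation: the C–O σ-bond cleaves heterolytically; both bonding electrons depart with MsO⁻, leaving a secondary carbocation at the α-carbon.
(No 1,2-shift: no single shift to an adjacent carbon would give a more stable cation.)
Step 2: CH3CH2OH donates an oxygen lone pair into the empty p orbital of the cation, giving a protonated ether (an oxonium ion).
Step 3: A second solvent molecule removes the proton on oxygen, giving the neutral ether product.
Total: 3 elementary steps.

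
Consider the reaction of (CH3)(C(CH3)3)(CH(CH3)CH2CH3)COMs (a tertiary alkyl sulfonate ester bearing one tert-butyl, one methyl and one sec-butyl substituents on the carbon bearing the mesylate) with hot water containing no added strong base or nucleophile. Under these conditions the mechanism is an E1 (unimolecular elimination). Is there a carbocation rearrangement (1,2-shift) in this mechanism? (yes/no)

no

The first-formed carbocation is tertiary.
No single 1,2-shift to an adjacent carbon would produce a more-substituted cation than the one already present, so no rearrangement occurs.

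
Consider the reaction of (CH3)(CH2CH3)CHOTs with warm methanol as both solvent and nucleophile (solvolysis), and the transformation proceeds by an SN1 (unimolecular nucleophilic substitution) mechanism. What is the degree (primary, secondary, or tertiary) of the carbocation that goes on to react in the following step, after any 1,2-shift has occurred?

Step 1: Unassisted departure of TsO⁻ (taking the C–O bonding pair) generates a secondary carbocation.
No single 1,2-shift to an adjacent carbon would give a more-substituted cation, so no rearrangement occurs.

secondary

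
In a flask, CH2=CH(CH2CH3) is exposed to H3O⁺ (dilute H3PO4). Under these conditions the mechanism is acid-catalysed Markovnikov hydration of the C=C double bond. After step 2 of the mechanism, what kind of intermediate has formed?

Step 1: Electrophilic addition begins with the π(C=C) electrons forming a bond to the proton of H3O⁺. Following Markovnikov's rule, the resulting cation is secondary. H2O is released.
Step 2: Nucleophilic capture of the cation by H2O produces the protonated alcohol (an oxonium ion).
After step 2 the species present is an oxonium ion.

oxonium ion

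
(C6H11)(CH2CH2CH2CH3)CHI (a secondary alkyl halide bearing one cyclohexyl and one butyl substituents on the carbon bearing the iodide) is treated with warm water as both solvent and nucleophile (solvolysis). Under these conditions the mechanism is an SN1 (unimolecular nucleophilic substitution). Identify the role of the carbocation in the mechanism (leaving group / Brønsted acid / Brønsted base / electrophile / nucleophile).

Step 3: H2O donates an oxygen lone pair into the empty p orbital of the cation, giving a protonated alcohol (an oxonium ion).
The carbocation accepts an electron pair into an empty or π* orbital — it is the electrophile.

electrophile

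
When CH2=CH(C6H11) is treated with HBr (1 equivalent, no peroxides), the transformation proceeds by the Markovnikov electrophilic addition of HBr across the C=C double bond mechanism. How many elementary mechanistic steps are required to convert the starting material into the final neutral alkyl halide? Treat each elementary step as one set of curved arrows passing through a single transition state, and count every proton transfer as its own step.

3

Step 1: The π electrons of the C=C bond attack a proton of HBr; Markovnikov addition places the new C–H on the less-substituted alkene carbon, so the positive charge ends up on the more-substituted carbon — a secondary carbocation. The H–Br bond breaks heterolytically, releasing Br⁻.
Step 2: Carbocation rearrangement: a 1,2-hydride shift from the adjacent cyclohexyl carbon converts the initially-formed secondary cation into the more stable tertiary cation.
Step 3: The Br⁻ anion donates a lone pair to the carbocation, forming the new C–Br σ-bond and giving the neutral alkyl halide.
Total: 3 elementary steps.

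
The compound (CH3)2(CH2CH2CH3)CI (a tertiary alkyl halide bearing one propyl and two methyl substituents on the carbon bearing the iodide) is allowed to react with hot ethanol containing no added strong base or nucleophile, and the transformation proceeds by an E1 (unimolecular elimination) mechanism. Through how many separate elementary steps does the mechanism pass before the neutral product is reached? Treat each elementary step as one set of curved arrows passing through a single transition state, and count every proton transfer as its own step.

2

Step 1: Rate-determining heterolysis of the C–I bond gives I⁻ and a tertiary carbocation.
(No 1,2-shift: no single shift to an adjacent carbon would give a more stable cation.)
Step 2: An ethanol molecule (solvent) deprotonates a β-carbon; as the C–H bond breaks, those electrons form the new alkene π bond.
Total: 2 elementary steps.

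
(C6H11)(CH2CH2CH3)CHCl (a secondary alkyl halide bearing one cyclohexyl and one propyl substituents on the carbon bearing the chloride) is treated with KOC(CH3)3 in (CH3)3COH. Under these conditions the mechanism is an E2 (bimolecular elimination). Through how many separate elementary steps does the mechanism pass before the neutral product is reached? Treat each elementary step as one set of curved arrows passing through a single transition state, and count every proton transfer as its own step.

1

Step 1: In one step, (CH3)3CO⁻ pulls off a β-proton, the C–Cl bond cleaves, and a C=C double bond forms between the α- and β-carbons (E2, anti elimination).
Total: 1 elementary step.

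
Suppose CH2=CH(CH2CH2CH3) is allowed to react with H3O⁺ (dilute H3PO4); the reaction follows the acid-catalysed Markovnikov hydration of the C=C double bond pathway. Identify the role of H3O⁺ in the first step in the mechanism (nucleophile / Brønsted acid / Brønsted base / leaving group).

Brønsted acid

Step 1: The π electrons of the C=C bond attack a proton of H3O⁺; Markovnikov addition places the new C–H on the less-substituted alkene carbon, so the positive charge ends up on the more-substituted carbon — a secondary carbocation. H2O is released.
H3O⁺ in the first step donates a proton in a proton-transfer step — a Brønsted acid.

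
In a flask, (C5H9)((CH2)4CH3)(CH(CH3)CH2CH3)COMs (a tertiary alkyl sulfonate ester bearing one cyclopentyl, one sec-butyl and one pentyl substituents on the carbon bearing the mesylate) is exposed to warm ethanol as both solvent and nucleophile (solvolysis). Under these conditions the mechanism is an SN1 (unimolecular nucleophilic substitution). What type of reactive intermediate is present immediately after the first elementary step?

Step 1: Rate-determining heterolysis of the C–O bond gives MsO⁻ and a tertiary carbocation.
After step 1 the species present is a tertiary carbocation.

tertiary carbocation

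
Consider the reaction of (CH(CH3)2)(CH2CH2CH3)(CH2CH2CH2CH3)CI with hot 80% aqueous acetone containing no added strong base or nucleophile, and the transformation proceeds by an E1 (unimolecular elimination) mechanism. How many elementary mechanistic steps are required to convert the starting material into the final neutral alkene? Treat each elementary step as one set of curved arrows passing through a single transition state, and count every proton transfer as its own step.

Step 1: Rate-determining heterolysis of the C–I bond gives I⁻ and a tertiary carbocation.
(No 1,2-shift: no single shift to an adjacent carbon would give a more stable cation.)
Step 2: A weak base (a water molecule from the solvent) removes a proton from a carbon adjacent to the cationic centre; the electrons of that C–H bond become the new π(C=C) bond, giving the alkene.
Total: 2 elementary steps.

2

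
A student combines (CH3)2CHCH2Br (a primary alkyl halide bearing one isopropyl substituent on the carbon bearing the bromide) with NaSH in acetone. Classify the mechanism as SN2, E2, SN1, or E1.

Conditions: a primary substrate with a strong nucleophile in the polar aprotic solvent acetone.
These conditions are the textbook signature of the SN2 pathway.
An unhindered substrate with a strong nucleophile in a polar aprotic solvent favours one-step backside displacement.

SN2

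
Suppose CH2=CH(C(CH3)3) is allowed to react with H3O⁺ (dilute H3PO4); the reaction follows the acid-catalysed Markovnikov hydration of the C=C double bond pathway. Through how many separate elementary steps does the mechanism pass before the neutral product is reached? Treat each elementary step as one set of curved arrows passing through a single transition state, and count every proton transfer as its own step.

Step 1: The π electrons of the C=C bond attack a proton of H3O⁺; Markovnikov addition places the new C–H on the less-substituted alkene carbon, so the positive charge ends up on the more-substituted carbon — a secondary carbocation. H2O is released.
Step 2: A 1,2-methyl shift from the adjacent tert-butyl carbon moves the positive charge from the secondary centre to an adjacent carbon, generating a more stable tertiary carbocation.
Step 3: Nucleophilic capture of the cation by H2O produces the protonated alcohol (an oxonium ion).
Step 4: H2O removes a proton from the oxonium oxygen, regenerating H3O⁺ and giving the neutral alcohol.
Total: 4 elementary steps.

4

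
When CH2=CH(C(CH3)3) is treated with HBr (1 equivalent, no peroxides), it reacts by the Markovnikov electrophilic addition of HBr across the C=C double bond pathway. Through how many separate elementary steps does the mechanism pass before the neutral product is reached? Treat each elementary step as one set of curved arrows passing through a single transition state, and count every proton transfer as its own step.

Step 1: Protonation of the alkene by HBr: the π bond acts as the nucleophile and picks up H⁺, giving the more stable (Markovnikov) secondary carbocation. The H–Br bond breaks heterolytically, releasing Br⁻.
Step 2: A 1,2-methyl shift from the adjacent tert-butyl carbon moves the positive charge from the secondary centre to an adjacent carbon, generating a more stable tertiary carbocation.
Step 3: The Br⁻ anion donates a lone pair to the carbocation, forming the new C–Br σ-bond and giving the neutral alkyl halide.
Total: 3 elementary steps.

3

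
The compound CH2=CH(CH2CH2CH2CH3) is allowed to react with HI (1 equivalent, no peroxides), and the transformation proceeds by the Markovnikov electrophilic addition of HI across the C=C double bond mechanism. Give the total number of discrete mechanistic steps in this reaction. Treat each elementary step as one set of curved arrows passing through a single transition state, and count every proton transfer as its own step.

Step 1: The π electrons of the C=C bond attack a proton of HI; Markovnikov addition places the new C–H on the less-substituted alkene carbon, so the positive charge ends up on the more-substituted carbon — a secondary carbocation. The H–I bond breaks heterolytically, releasing I⁻.
(No 1,2-shift: no single shift to an adjacent carbon would give a more stable cation.)
Step 2: Nucleophilic attack by I⁻ on the carbocation completes the addition, giving R–I.
Total: 2 elementary steps.

2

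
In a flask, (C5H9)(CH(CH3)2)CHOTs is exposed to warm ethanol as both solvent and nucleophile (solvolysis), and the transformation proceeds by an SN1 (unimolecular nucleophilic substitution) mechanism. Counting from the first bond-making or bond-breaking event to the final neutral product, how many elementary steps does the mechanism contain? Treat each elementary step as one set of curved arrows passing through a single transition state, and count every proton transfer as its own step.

Step 1: Ionisation: the C–O σ-bond cleaves heterolytically; both bonding electrons depart with TsO⁻, leaving a secondary carbocation at the α-carbon.
Step 2: Carbocation rearrangement: a 1,2-hydride shift from the adjacent cyclopentyl carbon converts the initially-formed secondary cation into the more stable tertiary cation.
Step 3: Nucleophilic capture: the oxygen of CH3CH2OH bonds to the cationic carbon, producing an oxonium-ion intermediate.
Step 4: Proton transfer from the O–H of the oxonium ion to a solvent molecule delivers the neutral ether.
Total: 4 elementary steps.

4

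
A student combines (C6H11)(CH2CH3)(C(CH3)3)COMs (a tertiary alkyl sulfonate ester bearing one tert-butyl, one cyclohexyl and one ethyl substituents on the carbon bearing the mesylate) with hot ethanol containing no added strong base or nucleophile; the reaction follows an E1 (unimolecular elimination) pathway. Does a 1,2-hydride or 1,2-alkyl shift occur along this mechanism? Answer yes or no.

The first-formed carbocation is tertiary.
No single 1,2-shift to an adjacent carbon would produce a more-substituted cation than the one already present, so no rearrangement occurs.

no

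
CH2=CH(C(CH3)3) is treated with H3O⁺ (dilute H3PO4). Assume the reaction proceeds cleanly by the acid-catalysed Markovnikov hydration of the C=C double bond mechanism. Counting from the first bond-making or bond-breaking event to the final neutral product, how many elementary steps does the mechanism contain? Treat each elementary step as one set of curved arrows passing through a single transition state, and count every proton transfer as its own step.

4

Step 1: Protonation of the alkene by H3O⁺: the π bond acts as the nucleophile and picks up H⁺, giving the more stable (Markovnikov) secondary carbocation. H2O is released.
Step 2: A methyl group with its bonding pair migrates from the adjacent tert-butyl carbon to the cationic centre — a 1,2-methyl shift — upgrading the secondary cation to a tertiary one.
Step 3: A lone pair on the oxygen of H2O attacks the carbocation, forming a C–O bond and an oxonium ion (a protonated alcohol).
Step 4: Proton transfer from the O–H of the oxonium ion to H2O completes the catalytic cycle and yields the alcohol.
Total: 4 elementary steps.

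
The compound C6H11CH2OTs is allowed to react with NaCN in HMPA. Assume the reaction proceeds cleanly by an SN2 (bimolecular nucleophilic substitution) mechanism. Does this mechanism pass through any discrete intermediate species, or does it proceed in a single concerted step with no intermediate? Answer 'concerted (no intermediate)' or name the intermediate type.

concerted (no intermediate)

The cyanide nucleophile donates a lone pair from C to the α-carbon in a backside attack; simultaneously the C–O σ-bond breaks and both of its electrons leave with TsO⁻. One concerted step with inversion of configuration.
All bond changes occur in one transition state; no discrete intermediate is formed.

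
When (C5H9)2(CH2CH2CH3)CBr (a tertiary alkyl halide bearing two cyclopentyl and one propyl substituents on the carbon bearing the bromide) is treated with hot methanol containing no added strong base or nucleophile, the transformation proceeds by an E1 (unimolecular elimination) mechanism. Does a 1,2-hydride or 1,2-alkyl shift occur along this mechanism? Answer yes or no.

The first-formed carbocation is tertiary.
No single 1,2-shift to an adjacent carbon would produce a more-substituted cation than the one already present, so no rearrangement occurs.

no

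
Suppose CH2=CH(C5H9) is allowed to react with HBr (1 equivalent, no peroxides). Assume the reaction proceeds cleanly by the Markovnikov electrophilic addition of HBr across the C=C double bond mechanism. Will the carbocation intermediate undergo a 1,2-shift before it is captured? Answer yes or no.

yes

The first-formed carbocation is secondary.
The adjacent cyclopentyl carbon already bears 2 other carbon substituents and has a hydrogen to migrate; after a 1,2-hydride shift from that carbon the positive charge sits on a tertiary centre.
Tertiary is more stable than secondary, so the shift occurs.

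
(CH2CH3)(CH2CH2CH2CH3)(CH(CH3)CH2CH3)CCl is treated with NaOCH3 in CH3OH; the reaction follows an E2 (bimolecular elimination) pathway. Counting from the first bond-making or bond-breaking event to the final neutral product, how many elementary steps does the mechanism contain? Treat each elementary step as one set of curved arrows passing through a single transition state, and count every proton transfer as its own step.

Step 1: In one step, CH3O⁻ pulls off a β-proton, the C–Cl bond cleaves, and a C=C double bond forms between the α- and β-carbons (E2, anti elimination).
Total: 1 elementary step.

1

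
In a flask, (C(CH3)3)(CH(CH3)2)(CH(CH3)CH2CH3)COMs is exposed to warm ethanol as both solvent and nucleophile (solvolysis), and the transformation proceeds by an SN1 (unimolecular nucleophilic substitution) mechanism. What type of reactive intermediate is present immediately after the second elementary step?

Step 1: Ionisation: the C–O σ-bond cleaves heterolytically; both bonding electrons depart with MsO⁻, leaving a tertiary carbocation at the α-carbon.
Step 2: CH3CH2OH donates an oxygen lone pair into the empty p orbital of the cation, giving a protonated ether (an oxonium ion).
After step 2 the species present is an oxonium ion.

oxonium ion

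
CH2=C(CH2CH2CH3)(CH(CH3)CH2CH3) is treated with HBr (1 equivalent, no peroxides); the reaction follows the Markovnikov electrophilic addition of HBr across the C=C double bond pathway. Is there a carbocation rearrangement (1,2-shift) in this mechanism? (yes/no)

no

The first-formed carbocation is tertiary.
No single 1,2-shift to an adjacent carbon would produce a more-substituted cation than the one already present, so no rearrangement occurs.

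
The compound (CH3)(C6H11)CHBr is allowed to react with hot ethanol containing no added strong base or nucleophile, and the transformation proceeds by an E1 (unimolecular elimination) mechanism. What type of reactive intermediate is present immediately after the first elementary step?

Step 1: Ionisation: the C–Br σ-bond cleaves heterolytically; both bonding electrons depart with Br⁻, leaving a secondary carbocation at the α-carbon.
After step 1 the species present is a secondary carbocation.

secondary carbocation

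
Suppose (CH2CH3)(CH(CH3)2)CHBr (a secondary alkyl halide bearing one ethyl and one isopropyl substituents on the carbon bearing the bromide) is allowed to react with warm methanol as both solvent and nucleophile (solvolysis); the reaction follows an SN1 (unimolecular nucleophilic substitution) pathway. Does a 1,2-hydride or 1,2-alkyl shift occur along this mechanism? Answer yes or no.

The first-formed carbocation is secondary.
The adjacent isopropyl carbon already bears 2 other carbon substituents and has a hydrogen to migrate; after a 1,2-hydride shift from that carbon the positive charge sits on a tertiary centre.
Tertiary is more stable than secondary, so the shift occurs.

yes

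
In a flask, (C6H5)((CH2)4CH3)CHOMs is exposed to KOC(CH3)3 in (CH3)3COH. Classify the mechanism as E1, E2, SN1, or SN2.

E2

Conditions: a strong/bulky base with a secondary substrate bearing a β-hydrogen.
These conditions are the textbook signature of the E2 pathway.
A strong (often hindered) base removes a β-H in concert with loss of the leaving group — bimolecular elimination.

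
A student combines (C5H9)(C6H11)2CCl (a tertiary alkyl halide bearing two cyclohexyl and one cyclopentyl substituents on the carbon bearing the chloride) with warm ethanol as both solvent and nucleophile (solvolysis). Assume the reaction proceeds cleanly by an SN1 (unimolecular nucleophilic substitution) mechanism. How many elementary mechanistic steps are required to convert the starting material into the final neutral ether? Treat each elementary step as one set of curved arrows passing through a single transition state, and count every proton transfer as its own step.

3

Step 1: Rate-determining heterolysis of the C–Cl bond gives Cl⁻ and a tertiary carbocation.
(No 1,2-shift: no single shift to an adjacent carbon would give a more stable cation.)
Step 2: Nucleophilic capture: the oxygen of CH3CH2OH bonds to the cationic carbon, producing an oxonium-ion intermediate.
Step 3: Deprotonation of the oxonium oxygen by solvent ethanol yields the neutral ether.
Total: 3 elementary steps.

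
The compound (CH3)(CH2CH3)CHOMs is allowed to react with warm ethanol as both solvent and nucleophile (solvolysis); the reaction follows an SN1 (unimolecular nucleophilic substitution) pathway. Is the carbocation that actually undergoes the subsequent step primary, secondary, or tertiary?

secondary

Step 1: The C–O bond breaks with both electrons going to the mesylate; MsO⁻ leaves and a secondary carbocation remains.
No single 1,2-shift to an adjacent carbon would give a more-substituted cation, so no rearrangement occurs.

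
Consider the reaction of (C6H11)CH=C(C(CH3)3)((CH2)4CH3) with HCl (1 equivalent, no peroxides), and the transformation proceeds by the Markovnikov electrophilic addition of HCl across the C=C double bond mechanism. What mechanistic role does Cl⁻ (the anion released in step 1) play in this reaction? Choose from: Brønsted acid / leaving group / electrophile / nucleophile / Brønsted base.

nucleophile

Step 2: The Cl⁻ anion donates a lone pair to the carbocation, forming the new C–Cl σ-bond and giving the neutral alkyl halide.
Cl⁻ (the anion released in step 1) donates an electron pair to form a new σ-bond to carbon — it is the nucleophile.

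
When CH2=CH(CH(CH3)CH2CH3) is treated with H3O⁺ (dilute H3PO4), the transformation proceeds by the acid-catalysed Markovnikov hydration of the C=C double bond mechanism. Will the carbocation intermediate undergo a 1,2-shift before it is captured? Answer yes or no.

yes

The first-formed carbocation is secondary.
The adjacent sec-butyl carbon already bears 2 other carbon substituents and has a hydrogen to migrate; after a 1,2-hydride shift from that carbon the positive charge sits on a tertiary centre.
Tertiary is more stable than secondary, so the shift occurs.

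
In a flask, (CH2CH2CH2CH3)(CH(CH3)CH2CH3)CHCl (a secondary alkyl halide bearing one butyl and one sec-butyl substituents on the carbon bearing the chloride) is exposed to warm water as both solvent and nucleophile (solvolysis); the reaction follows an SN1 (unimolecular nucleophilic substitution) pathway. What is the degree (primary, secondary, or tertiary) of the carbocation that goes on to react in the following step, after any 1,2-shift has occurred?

tertiary

Step 1: Rate-determining heterolysis of the C–Cl bond gives Cl⁻ and a secondary carbocation.
Step 2: A hydride (H with its bonding pair) migrates from the adjacent sec-butyl carbon to the cationic centre — a 1,2-hydride shift — upgrading the secondary cation to a tertiary one.
The cation rearranges from secondary to tertiary via a 1,2-hydride shift from the adjacent sec-butyl carbon; the tertiary cation is what reacts next.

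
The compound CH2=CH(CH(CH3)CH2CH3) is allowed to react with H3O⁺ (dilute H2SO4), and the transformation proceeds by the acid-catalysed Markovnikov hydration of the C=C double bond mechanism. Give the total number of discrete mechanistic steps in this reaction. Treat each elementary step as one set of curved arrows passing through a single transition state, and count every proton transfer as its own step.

4

Step 1: The π electrons of the C=C bond attack a proton of H3O⁺; Markovnikov addition places the new C–H on the less-substituted alkene carbon, so the positive charge ends up on the more-substituted carbon — a secondary carbocation. H2O is released.
Step 2: A 1,2-hydride shift from the adjacent sec-butyl carbon moves the positive charge from the secondary centre to an adjacent carbon, generating a more stable tertiary carbocation.
Step 3: Nucleophilic capture of the cation by H2O produces the protonated alcohol (an oxonium ion).
Step 4: H2O removes a proton from the oxonium oxygen, regenerating H3O⁺ and giving the neutral alcohol.
Total: 4 elementary steps.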